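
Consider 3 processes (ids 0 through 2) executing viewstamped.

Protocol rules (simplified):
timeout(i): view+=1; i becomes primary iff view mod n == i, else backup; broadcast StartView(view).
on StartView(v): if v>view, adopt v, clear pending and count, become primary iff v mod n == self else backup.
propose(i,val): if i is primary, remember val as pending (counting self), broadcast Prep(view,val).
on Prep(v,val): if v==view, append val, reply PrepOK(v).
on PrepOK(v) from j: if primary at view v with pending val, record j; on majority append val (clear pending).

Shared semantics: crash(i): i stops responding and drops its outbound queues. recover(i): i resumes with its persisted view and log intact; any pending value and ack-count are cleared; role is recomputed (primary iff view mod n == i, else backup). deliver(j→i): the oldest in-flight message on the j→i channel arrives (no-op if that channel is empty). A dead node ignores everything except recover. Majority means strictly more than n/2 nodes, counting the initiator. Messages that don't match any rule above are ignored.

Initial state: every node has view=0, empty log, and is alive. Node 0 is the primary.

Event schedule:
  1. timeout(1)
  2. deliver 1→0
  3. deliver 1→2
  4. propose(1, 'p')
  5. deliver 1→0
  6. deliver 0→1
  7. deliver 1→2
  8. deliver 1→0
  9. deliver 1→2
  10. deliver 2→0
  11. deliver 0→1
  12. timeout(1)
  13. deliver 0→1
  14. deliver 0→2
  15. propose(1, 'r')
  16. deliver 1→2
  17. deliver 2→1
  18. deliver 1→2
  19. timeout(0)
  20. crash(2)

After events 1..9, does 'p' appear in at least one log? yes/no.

1. timeout(1):  <1:prim v1 ->
2. deliver 1→0:  <0:back v1 ->
3. deliver 1→2:  <2:back v1 ->
4. propose(1,'p'):  nop
5. deliver 1→0:  <0:back v1 p>
6. deliver 0→1:  <1:prim v1 p>
7. deliver 1→2:  <2:back v1 p>
8. deliver 1→0:  nop
9. deliver 1→2:  nop

yes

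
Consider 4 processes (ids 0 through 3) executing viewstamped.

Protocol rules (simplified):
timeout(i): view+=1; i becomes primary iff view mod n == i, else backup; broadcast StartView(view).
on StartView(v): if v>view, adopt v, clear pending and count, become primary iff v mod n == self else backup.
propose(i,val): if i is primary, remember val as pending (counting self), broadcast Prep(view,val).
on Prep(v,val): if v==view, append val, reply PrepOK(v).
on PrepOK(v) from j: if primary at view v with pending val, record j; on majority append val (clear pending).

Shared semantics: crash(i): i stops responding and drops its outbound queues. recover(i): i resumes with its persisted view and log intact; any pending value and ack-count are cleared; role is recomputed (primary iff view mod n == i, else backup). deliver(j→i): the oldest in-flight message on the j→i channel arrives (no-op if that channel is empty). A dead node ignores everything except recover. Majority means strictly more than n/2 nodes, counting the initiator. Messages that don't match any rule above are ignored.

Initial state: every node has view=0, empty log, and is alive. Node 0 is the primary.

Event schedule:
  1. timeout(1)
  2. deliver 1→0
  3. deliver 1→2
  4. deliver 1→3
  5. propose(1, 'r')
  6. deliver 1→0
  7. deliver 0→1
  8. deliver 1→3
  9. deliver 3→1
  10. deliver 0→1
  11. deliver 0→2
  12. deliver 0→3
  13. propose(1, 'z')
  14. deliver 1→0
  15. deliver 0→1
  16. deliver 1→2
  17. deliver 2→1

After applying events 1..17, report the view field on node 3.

1

e1 timeout(1): 1[prim,v=1,-]
e2 deliver 1→0: 0[back,v=1,-]
e3 deliver 1→2: 2[back,v=1,-]
e4 deliver 1→3: 3[back,v=1,-]
e5 propose(1,'r'): ·
e6 deliver 1→0: 0[back,v=1,r]
e7 deliver 0→1: ·
e8 deliver 1→3: 3[back,v=1,r]
e9 deliver 3→1: 1[prim,v=1,r]
e10 deliver 0→1: ·
e11 deliver 0→2: ·
e12 deliver 0→3: ·
e13 propose(1,'z'): ·
e14 deliver 1→0: 0[back,v=1,r,z]
e15 deliver 0→1: ·
e16 deliver 1→2: 2[back,v=1,r]
e17 deliver 2→1: 1[prim,v=1,r,z]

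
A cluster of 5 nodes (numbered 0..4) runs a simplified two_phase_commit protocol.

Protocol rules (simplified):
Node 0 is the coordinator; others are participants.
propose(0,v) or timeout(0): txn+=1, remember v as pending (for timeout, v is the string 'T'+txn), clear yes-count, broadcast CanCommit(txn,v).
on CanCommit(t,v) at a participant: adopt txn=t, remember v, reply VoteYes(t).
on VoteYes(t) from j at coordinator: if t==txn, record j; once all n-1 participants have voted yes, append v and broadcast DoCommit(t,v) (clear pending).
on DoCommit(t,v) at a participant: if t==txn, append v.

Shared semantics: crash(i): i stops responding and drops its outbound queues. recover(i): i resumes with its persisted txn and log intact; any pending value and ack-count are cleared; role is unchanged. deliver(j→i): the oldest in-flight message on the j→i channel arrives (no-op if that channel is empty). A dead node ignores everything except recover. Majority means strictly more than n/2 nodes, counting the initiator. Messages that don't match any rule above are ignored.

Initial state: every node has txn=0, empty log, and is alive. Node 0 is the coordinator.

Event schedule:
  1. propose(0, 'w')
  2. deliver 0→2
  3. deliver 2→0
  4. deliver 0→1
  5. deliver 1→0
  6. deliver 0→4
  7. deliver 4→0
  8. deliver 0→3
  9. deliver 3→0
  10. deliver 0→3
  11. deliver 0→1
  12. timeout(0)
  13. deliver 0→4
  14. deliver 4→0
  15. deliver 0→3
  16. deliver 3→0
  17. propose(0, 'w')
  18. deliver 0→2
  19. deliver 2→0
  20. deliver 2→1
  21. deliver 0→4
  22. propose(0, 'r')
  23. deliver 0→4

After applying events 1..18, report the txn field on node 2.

e1 propose(0,'w'): 0[coor,t=1,-]
e2 deliver 0→2: 2[part,t=1,-]
e3 deliver 2→0: ·
e4 deliver 0→1: 1[part,t=1,-]
e5 deliver 1→0: ·
e6 deliver 0→4: 4[part,t=1,-]
e7 deliver 4→0: ·
e8 deliver 0→3: 3[part,t=1,-]
e9 deliver 3→0: 0[coor,t=1,w]
e10 deliver 0→3: 3[part,t=1,w]
e11 deliver 0→1: 1[part,t=1,w]
e12 timeout(0): 0[coor,t=2,w]
e13 deliver 0→4: 4[part,t=1,w]
e14 deliver 4→0: ·
e15 deliver 0→3: 3[part,t=2,w]
e16 deliver 3→0: ·
e17 propose(0,'w'): 0[coor,t=3,w]
e18 deliver 0→2: 2[part,t=1,w]

1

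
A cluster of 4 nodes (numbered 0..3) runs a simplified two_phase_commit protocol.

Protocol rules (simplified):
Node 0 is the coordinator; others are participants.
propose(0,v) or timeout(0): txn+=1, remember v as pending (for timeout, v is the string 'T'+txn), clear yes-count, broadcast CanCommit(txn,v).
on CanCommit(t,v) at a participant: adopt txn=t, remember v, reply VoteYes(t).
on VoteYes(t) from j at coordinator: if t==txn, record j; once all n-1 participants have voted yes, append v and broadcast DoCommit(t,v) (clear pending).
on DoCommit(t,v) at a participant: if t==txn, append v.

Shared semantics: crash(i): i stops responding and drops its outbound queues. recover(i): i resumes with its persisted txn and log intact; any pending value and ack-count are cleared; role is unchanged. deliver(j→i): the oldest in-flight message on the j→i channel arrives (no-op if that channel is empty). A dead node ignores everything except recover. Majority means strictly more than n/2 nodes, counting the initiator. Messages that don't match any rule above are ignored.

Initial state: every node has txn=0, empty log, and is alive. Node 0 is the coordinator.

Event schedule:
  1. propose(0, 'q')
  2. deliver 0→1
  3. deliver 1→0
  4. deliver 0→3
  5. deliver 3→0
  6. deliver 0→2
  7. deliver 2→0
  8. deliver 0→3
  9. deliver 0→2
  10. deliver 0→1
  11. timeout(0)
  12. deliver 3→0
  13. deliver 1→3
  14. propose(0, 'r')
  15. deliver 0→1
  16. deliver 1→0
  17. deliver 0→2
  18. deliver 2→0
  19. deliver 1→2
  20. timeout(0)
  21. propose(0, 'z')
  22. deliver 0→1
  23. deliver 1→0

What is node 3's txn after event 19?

e1 propose(0,'q'): 0[coor,t=1,-]
e2 deliver 0→1: 1[part,t=1,-]
e3 deliver 1→0: ·
e4 deliver 0→3: 3[part,t=1,-]
e5 deliver 3→0: ·
e6 deliver 0→2: 2[part,t=1,-]
e7 deliver 2→0: 0[coor,t=1,q]
e8 deliver 0→3: 3[part,t=1,q]
e9 deliver 0→2: 2[part,t=1,q]
e10 deliver 0→1: 1[part,t=1,q]
e11 timeout(0): 0[coor,t=2,q]
e12 deliver 3→0: ·
e13 deliver 1→3: ·
e14 propose(0,'r'): 0[coor,t=3,q]
e15 deliver 0→1: 1[part,t=2,q]
e16 deliver 1→0: ·
e17 deliver 0→2: 2[part,t=2,q]
e18 deliver 2→0: ·
e19 deliver 1→2: ·

1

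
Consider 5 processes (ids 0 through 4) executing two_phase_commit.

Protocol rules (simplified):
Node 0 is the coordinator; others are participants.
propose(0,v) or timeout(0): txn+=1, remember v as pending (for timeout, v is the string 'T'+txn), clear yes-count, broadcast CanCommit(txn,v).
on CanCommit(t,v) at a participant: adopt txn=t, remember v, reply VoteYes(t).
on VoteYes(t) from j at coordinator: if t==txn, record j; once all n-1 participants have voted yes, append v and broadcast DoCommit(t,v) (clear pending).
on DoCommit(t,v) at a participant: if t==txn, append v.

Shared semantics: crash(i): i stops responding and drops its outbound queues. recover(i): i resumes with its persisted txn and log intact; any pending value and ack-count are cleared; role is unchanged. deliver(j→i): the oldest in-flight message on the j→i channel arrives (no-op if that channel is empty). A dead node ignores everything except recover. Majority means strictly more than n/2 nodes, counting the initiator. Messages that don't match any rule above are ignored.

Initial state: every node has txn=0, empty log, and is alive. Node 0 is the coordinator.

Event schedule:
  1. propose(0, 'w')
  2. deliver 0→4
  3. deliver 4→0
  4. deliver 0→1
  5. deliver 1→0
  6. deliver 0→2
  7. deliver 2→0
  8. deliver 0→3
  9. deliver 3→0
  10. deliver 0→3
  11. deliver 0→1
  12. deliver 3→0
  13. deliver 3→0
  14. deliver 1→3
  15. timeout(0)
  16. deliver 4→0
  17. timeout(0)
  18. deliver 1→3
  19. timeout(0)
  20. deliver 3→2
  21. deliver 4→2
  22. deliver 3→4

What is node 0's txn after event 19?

4

[1] propose(0,'w') → N0(coor t1 [-])
[2] deliver 0→4 → N4(part t1 [-])
[3] deliver 4→0 → ∅
[4] deliver 0→1 → N1(part t1 [-])
[5] deliver 1→0 → ∅
[6] deliver 0→2 → N2(part t1 [-])
[7] deliver 2→0 → ∅
[8] deliver 0→3 → N3(part t1 [-])
[9] deliver 3→0 → N0(coor t1 [w])
[10] deliver 0→3 → N3(part t1 [w])
[11] deliver 0→1 → N1(part t1 [w])
[12] deliver 3→0 → ∅
[13] deliver 3→0 → ∅
[14] deliver 1→3 → ∅
[15] timeout(0) → N0(coor t2 [w])
[16] deliver 4→0 → ∅
[17] timeout(0) → N0(coor t3 [w])
[18] deliver 1→3 → ∅
[19] timeout(0) → N0(coor t4 [w])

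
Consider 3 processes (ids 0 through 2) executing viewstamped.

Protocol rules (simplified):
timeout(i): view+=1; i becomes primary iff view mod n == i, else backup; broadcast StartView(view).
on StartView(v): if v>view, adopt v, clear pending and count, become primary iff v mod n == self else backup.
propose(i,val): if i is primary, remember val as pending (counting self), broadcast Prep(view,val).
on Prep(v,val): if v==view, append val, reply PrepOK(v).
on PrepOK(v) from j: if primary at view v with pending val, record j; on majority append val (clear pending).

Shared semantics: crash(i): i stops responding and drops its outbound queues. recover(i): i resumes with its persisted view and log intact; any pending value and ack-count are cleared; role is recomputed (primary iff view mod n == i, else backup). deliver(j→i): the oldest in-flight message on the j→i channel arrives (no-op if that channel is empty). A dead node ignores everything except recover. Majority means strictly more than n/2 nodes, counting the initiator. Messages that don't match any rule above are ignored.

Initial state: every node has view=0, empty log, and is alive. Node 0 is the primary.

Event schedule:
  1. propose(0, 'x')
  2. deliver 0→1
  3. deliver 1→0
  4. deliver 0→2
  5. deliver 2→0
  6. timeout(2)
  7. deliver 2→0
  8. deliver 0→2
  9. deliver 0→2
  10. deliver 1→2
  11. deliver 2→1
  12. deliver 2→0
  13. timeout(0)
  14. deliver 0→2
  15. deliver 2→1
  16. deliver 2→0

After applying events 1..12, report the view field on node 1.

1

[1] propose(0,'x') → ∅
[2] deliver 0→1 → N1(back v0 [x])
[3] deliver 1→0 → N0(prim v0 [x])
[4] deliver 0→2 → N2(back v0 [x])
[5] deliver 2→0 → ∅
[6] timeout(2) → N2(back v1 [x])
[7] deliver 2→0 → N0(back v1 [x])
[8] deliver 0→2 → ∅
[9] deliver 0→2 → ∅
[10] deliver 1→2 → ∅
[11] deliver 2→1 → N1(prim v1 [x])
[12] deliver 2→0 → ∅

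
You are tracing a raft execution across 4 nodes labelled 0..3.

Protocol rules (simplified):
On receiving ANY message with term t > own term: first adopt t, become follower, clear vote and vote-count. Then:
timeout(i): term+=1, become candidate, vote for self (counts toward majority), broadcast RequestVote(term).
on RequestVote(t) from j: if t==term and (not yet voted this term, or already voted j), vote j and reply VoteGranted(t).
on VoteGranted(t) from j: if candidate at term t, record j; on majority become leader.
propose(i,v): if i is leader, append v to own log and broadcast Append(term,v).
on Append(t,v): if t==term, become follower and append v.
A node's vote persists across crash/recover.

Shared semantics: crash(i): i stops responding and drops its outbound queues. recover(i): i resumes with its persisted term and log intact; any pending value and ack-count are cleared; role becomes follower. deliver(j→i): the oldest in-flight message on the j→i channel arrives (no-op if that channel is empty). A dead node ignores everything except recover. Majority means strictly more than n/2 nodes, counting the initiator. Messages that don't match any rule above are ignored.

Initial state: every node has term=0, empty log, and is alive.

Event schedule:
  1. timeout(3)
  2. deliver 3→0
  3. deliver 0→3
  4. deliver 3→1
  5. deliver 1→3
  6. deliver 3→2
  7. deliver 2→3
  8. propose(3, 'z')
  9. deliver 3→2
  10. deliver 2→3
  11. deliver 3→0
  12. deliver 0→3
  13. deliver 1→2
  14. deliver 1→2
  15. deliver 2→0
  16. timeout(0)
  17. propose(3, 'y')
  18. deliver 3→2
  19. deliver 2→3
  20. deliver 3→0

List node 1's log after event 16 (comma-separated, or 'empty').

empty

e1 timeout(3): 3[cand,t=1,-]
e2 deliver 3→0: 0[foll,t=1,-]
e3 deliver 0→3: ·
e4 deliver 3→1: 1[foll,t=1,-]
e5 deliver 1→3: 3[lead,t=1,-]
e6 deliver 3→2: 2[foll,t=1,-]
e7 deliver 2→3: ·
e8 propose(3,'z'): 3[lead,t=1,z]
e9 deliver 3→2: 2[foll,t=1,z]
e10 deliver 2→3: ·
e11 deliver 3→0: 0[foll,t=1,z]
e12 deliver 0→3: ·
e13 deliver 1→2: ·
e14 deliver 1→2: ·
e15 deliver 2→0: ·
e16 timeout(0): 0[cand,t=2,z]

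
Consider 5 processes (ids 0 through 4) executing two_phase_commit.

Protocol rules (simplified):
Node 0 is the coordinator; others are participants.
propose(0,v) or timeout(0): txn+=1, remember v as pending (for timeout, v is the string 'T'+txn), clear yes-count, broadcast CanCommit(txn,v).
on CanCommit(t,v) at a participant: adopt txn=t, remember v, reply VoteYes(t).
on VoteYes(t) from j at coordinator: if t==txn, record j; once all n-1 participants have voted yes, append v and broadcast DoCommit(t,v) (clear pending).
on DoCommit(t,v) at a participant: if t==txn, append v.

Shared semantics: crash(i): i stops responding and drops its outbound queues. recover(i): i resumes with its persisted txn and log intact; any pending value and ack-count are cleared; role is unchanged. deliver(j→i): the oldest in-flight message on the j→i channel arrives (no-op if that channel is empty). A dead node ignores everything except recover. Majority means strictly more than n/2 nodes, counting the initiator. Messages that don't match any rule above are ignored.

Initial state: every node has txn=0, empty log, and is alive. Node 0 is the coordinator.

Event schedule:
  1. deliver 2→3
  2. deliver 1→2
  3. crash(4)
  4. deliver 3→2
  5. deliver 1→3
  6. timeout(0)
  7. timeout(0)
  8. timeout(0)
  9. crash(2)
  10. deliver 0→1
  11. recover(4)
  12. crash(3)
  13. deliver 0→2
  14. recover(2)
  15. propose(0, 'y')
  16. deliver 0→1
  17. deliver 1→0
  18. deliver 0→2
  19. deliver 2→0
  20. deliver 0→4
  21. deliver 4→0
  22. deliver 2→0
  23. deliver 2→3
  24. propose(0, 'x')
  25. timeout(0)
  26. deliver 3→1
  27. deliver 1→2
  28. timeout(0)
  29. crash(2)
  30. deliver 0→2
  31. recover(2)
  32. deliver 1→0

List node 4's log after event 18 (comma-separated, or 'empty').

step 1 deliver 2→3: —
step 2 deliver 1→2: —
step 3 crash(4): 4={✗part,t=0,log=-}
step 4 deliver 3→2: —
step 5 deliver 1→3: —
step 6 timeout(0): 0={coor,t=1,log=-}
step 7 timeout(0): 0={coor,t=2,log=-}
step 8 timeout(0): 0={coor,t=3,log=-}
step 9 crash(2): 2={✗part,t=0,log=-}
step 10 deliver 0→1: 1={part,t=1,log=-}
step 11 recover(4): 4={part,t=0,log=-}
step 12 crash(3): 3={✗part,t=0,log=-}
step 13 deliver 0→2: —
step 14 recover(2): 2={part,t=0,log=-}
step 15 propose(0,'y'): 0={coor,t=4,log=-}
step 16 deliver 0→1: 1={part,t=2,log=-}
step 17 deliver 1→0: —
step 18 deliver 0→2: 2={part,t=1,log=-}

empty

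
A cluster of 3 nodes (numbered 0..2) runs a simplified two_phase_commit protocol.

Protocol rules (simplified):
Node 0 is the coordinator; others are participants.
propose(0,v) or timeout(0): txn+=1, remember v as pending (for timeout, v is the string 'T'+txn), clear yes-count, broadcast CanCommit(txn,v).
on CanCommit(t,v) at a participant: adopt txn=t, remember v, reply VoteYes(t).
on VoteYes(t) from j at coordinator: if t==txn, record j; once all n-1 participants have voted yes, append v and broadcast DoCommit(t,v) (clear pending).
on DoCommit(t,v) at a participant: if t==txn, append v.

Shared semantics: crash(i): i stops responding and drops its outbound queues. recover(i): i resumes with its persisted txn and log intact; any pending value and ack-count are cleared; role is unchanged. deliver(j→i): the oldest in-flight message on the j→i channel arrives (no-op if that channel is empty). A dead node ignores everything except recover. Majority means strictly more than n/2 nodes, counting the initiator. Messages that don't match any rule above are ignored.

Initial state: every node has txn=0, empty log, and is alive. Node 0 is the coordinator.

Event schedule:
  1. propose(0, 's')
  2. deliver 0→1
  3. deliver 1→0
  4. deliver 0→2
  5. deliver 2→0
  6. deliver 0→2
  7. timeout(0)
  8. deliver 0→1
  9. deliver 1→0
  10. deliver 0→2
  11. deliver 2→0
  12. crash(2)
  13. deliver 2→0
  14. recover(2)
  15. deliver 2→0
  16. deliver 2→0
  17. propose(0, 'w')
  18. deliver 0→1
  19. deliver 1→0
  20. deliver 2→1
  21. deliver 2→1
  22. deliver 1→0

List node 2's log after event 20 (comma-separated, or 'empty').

s

after 1 — propose(0,'s'): n0:coor/t1/[-]
after 2 — deliver 0→1: n1:part/t1/[-]
after 3 — deliver 1→0: ·
after 4 — deliver 0→2: n2:part/t1/[-]
after 5 — deliver 2→0: n0:coor/t1/[s]
after 6 — deliver 0→2: n2:part/t1/[s]
after 7 — timeout(0): n0:coor/t2/[s]
after 8 — deliver 0→1: n1:part/t1/[s]
after 9 — deliver 1→0: ·
after 10 — deliver 0→2: n2:part/t2/[s]
after 11 — deliver 2→0: ·
after 12 — crash(2): n2:✗part/t2/[s]
after 13 — deliver 2→0: ·
after 14 — recover(2): n2:part/t2/[s]
after 15 — deliver 2→0: ·
after 16 — deliver 2→0: ·
after 17 — propose(0,'w'): n0:coor/t3/[s]
after 18 — deliver 0→1: n1:part/t2/[s]
after 19 — deliver 1→0: ·
after 20 — deliver 2→1: ·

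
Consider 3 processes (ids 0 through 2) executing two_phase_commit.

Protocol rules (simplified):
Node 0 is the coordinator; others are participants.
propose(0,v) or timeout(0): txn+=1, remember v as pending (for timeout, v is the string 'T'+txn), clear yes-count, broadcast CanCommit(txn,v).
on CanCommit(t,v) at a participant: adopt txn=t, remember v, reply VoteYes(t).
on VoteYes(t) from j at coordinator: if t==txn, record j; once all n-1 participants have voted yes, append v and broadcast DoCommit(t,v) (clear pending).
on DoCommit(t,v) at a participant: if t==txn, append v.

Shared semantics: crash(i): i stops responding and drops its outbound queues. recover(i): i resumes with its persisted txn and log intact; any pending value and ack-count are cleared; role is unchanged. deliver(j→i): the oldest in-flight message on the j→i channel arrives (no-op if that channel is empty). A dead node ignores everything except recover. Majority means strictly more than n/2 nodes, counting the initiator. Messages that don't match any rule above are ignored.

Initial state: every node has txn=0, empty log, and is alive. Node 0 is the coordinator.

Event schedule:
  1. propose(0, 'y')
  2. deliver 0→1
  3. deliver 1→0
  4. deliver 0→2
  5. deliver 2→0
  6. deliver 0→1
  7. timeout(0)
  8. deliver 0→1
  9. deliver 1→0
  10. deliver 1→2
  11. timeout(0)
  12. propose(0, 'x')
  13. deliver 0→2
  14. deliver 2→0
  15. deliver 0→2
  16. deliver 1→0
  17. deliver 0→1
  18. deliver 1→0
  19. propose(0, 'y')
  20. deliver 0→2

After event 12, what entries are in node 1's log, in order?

e1 propose(0,'y'): 0[coor,t=1,-]
e2 deliver 0→1: 1[part,t=1,-]
e3 deliver 1→0: ·
e4 deliver 0→2: 2[part,t=1,-]
e5 deliver 2→0: 0[coor,t=1,y]
e6 deliver 0→1: 1[part,t=1,y]
e7 timeout(0): 0[coor,t=2,y]
e8 deliver 0→1: 1[part,t=2,y]
e9 deliver 1→0: ·
e10 deliver 1→2: ·
e11 timeout(0): 0[coor,t=3,y]
e12 propose(0,'x'): 0[coor,t=4,y]

y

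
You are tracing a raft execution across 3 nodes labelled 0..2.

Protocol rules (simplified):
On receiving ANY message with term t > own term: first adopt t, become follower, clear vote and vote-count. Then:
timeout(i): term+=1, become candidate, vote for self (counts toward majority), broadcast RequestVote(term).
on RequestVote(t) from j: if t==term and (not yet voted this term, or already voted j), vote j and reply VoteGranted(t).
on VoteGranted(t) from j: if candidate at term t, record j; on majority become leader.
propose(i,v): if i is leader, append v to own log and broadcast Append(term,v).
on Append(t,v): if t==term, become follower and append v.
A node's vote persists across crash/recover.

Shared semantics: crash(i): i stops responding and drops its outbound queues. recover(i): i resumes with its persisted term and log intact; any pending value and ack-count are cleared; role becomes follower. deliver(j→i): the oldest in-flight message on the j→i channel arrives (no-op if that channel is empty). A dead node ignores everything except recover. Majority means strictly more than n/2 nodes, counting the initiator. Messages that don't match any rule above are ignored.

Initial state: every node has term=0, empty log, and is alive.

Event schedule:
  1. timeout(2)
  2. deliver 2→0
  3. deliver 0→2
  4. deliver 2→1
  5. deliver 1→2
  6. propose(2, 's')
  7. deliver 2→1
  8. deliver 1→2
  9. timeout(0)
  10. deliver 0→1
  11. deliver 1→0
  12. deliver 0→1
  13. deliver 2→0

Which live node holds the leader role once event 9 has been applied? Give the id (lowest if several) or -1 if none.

1. timeout(2):  <2:cand t1 ->
2. deliver 2→0:  <0:foll t1 ->
3. deliver 0→2:  <2:lead t1 ->
4. deliver 2→1:  <1:foll t1 ->
5. deliver 1→2:  nop
6. propose(2,'s'):  <2:lead t1 s>
7. deliver 2→1:  <1:foll t1 s>
8. deliver 1→2:  nop
9. timeout(0):  <0:cand t2 ->

2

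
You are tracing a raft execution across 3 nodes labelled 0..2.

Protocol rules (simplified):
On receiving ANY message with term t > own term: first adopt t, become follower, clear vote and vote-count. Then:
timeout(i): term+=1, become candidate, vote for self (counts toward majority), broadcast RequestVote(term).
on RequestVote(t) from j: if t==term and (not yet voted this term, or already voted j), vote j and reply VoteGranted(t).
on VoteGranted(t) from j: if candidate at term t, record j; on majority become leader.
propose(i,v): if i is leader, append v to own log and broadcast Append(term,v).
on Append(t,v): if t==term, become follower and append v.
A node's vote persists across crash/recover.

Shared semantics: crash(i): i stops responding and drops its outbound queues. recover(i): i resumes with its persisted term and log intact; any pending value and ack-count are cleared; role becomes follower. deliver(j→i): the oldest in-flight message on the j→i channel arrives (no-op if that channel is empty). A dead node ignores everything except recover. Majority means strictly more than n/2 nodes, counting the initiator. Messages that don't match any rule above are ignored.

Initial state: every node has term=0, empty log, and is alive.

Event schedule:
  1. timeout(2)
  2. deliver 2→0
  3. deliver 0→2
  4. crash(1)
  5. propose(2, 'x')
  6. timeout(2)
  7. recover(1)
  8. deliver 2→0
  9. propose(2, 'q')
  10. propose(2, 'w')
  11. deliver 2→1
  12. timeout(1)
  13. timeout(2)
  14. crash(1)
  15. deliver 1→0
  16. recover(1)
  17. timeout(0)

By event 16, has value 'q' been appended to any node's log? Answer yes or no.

after 1 — timeout(2): n2:cand/t1/[-]
after 2 — deliver 2→0: n0:foll/t1/[-]
after 3 — deliver 0→2: n2:lead/t1/[-]
after 4 — crash(1): n1:✗foll/t0/[-]
after 5 — propose(2,'x'): n2:lead/t1/[x]
after 6 — timeout(2): n2:cand/t2/[x]
after 7 — recover(1): n1:foll/t0/[-]
after 8 — deliver 2→0: n0:foll/t1/[x]
after 9 — propose(2,'q'): ·
after 10 — propose(2,'w'): ·
after 11 — deliver 2→1: n1:foll/t1/[-]
after 12 — timeout(1): n1:cand/t2/[-]
after 13 — timeout(2): n2:cand/t3/[x]
after 14 — crash(1): n1:✗cand/t2/[-]
after 15 — deliver 1→0: ·
after 16 — recover(1): n1:foll/t2/[-]

no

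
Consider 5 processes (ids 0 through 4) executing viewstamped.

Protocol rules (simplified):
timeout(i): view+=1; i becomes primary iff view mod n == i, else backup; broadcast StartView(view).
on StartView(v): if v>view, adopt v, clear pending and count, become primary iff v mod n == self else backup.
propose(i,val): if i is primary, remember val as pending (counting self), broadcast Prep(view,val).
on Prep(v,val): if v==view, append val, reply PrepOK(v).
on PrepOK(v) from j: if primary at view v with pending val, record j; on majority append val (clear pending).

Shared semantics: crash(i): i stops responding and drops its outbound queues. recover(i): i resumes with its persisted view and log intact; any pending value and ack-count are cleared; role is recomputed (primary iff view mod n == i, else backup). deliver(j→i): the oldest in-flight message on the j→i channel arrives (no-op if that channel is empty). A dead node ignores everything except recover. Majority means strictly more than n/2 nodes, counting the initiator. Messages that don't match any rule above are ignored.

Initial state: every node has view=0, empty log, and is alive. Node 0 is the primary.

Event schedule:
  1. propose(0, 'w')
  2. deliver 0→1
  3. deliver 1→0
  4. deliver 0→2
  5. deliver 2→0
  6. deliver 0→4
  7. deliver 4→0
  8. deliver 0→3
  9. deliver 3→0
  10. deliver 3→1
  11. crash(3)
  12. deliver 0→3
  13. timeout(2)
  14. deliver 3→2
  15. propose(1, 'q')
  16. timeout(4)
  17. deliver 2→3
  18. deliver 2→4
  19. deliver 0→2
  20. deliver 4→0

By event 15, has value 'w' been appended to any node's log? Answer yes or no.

1. propose(0,'w'):  nop
2. deliver 0→1:  <1:back v0 w>
3. deliver 1→0:  nop
4. deliver 0→2:  <2:back v0 w>
5. deliver 2→0:  <0:prim v0 w>
6. deliver 0→4:  <4:back v0 w>
7. deliver 4→0:  nop
8. deliver 0→3:  <3:back v0 w>
9. deliver 3→0:  nop
10. deliver 3→1:  nop
11. crash(3):  <3:✗back v0 w>
12. deliver 0→3:  nop
13. timeout(2):  <2:back v1 w>
14. deliver 3→2:  nop
15. propose(1,'q'):  nop

yes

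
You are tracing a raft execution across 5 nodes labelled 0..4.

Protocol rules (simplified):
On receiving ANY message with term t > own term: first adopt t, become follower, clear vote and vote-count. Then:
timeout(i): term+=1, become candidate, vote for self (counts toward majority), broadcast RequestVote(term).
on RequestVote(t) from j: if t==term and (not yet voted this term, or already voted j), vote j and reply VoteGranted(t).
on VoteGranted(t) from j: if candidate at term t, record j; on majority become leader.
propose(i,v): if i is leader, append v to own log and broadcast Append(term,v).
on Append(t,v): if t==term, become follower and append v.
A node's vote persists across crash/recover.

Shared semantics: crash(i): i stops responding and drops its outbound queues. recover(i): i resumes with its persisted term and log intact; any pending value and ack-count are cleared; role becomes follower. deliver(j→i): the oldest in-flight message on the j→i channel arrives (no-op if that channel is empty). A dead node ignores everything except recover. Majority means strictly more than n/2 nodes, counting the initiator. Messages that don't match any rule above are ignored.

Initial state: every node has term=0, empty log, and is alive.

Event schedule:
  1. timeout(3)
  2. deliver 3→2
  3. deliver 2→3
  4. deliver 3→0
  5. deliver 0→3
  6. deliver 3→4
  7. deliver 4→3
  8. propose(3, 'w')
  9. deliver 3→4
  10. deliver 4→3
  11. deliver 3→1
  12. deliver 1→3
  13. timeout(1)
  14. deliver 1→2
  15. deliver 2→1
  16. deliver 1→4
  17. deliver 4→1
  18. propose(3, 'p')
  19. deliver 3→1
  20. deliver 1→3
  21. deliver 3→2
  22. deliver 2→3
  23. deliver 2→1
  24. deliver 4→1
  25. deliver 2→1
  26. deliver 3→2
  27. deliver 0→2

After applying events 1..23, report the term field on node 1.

[1] timeout(3) → N3(cand t1 [-])
[2] deliver 3→2 → N2(foll t1 [-])
[3] deliver 2→3 → ∅
[4] deliver 3→0 → N0(foll t1 [-])
[5] deliver 0→3 → N3(lead t1 [-])
[6] deliver 3→4 → N4(foll t1 [-])
[7] deliver 4→3 → ∅
[8] propose(3,'w') → N3(lead t1 [w])
[9] deliver 3→4 → N4(foll t1 [w])
[10] deliver 4→3 → ∅
[11] deliver 3→1 → N1(foll t1 [-])
[12] deliver 1→3 → ∅
[13] timeout(1) → N1(cand t2 [-])
[14] deliver 1→2 → N2(foll t2 [-])
[15] deliver 2→1 → ∅
[16] deliver 1→4 → N4(foll t2 [w])
[17] deliver 4→1 → N1(lead t2 [-])
[18] propose(3,'p') → N3(lead t1 [w,p])
[19] deliver 3→1 → ∅
[20] deliver 1→3 → N3(foll t2 [w,p])
[21] deliver 3→2 → ∅
[22] deliver 2→3 → ∅
[23] deliver 2→1 → ∅

2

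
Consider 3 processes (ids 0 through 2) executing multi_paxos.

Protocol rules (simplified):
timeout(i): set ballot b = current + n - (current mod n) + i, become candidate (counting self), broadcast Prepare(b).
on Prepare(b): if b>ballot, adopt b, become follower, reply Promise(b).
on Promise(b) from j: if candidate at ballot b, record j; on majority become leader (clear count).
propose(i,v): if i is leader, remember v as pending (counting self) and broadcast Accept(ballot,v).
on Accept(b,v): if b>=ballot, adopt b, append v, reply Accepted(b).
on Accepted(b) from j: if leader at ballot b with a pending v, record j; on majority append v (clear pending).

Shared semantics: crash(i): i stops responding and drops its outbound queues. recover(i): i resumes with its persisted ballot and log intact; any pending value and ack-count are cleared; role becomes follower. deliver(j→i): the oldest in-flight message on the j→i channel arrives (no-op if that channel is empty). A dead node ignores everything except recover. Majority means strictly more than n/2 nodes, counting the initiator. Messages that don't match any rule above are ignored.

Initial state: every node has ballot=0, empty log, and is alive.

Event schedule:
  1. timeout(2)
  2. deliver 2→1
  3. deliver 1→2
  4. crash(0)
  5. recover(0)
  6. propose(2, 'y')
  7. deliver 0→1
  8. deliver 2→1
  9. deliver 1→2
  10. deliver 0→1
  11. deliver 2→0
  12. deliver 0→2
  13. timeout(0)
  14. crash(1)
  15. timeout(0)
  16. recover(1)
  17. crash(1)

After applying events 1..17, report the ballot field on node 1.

after 1 — timeout(2): n2:cand/b5/[-]
after 2 — deliver 2→1: n1:foll/b5/[-]
after 3 — deliver 1→2: n2:lead/b5/[-]
after 4 — crash(0): n0:✗foll/b0/[-]
after 5 — recover(0): n0:foll/b0/[-]
after 6 — propose(2,'y'): ·
after 7 — deliver 0→1: ·
after 8 — deliver 2→1: n1:foll/b5/[y]
after 9 — deliver 1→2: n2:lead/b5/[y]
after 10 — deliver 0→1: ·
after 11 — deliver 2→0: n0:foll/b5/[-]
after 12 — deliver 0→2: ·
after 13 — timeout(0): n0:cand/b6/[-]
after 14 — crash(1): n1:✗foll/b5/[y]
after 15 — timeout(0): n0:cand/b9/[-]
after 16 — recover(1): n1:foll/b5/[y]
after 17 — crash(1): n1:✗foll/b5/[y]

5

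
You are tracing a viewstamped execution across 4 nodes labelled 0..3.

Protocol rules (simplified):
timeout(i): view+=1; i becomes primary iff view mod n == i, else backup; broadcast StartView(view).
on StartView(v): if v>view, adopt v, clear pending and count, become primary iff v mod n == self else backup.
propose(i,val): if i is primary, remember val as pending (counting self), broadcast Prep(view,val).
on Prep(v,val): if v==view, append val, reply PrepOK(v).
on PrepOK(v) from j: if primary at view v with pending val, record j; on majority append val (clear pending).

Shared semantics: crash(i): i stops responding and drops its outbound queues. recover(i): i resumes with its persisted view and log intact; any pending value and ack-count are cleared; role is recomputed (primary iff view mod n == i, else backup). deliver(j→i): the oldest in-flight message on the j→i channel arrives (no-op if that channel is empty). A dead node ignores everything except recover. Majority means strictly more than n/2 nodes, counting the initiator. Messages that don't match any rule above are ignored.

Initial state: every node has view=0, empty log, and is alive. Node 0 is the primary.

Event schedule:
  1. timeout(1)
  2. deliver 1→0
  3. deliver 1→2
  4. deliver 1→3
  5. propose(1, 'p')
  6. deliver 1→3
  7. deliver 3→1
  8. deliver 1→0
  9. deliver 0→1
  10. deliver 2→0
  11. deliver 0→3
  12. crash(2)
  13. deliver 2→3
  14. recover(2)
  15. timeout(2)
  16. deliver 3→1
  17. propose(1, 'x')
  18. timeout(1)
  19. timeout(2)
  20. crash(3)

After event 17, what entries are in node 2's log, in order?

empty

e1 timeout(1): 1[prim,v=1,-]
e2 deliver 1→0: 0[back,v=1,-]
e3 deliver 1→2: 2[back,v=1,-]
e4 deliver 1→3: 3[back,v=1,-]
e5 propose(1,'p'): ·
e6 deliver 1→3: 3[back,v=1,p]
e7 deliver 3→1: ·
e8 deliver 1→0: 0[back,v=1,p]
e9 deliver 0→1: 1[prim,v=1,p]
e10 deliver 2→0: ·
e11 deliver 0→3: ·
e12 crash(2): 2[✗back,v=1,-]
e13 deliver 2→3: ·
e14 recover(2): 2[back,v=1,-]
e15 timeout(2): 2[prim,v=2,-]
e16 deliver 3→1: ·
e17 propose(1,'x'): ·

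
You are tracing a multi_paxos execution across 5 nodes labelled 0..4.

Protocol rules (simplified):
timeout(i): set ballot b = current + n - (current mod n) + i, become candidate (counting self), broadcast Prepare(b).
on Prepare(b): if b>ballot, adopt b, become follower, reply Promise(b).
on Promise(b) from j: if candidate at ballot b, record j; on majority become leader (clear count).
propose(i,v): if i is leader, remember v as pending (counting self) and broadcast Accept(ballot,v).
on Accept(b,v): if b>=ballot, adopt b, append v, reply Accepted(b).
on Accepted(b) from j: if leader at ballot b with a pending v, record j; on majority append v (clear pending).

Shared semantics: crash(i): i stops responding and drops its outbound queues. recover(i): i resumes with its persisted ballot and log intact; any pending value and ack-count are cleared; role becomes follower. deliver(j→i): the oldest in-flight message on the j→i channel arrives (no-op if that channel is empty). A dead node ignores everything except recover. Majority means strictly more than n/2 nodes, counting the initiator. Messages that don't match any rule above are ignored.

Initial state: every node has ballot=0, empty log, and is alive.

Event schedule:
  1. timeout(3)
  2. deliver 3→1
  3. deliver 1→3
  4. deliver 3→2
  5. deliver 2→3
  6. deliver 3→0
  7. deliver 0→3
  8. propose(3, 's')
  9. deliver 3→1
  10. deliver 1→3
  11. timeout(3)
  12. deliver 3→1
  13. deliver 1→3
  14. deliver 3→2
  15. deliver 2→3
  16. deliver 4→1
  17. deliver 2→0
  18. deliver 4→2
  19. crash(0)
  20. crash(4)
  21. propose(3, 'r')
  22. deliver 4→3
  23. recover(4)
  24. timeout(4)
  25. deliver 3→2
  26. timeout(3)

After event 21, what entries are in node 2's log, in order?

s

e1 timeout(3): 3[cand,b=8,-]
e2 deliver 3→1: 1[foll,b=8,-]
e3 deliver 1→3: ·
e4 deliver 3→2: 2[foll,b=8,-]
e5 deliver 2→3: 3[lead,b=8,-]
e6 deliver 3→0: 0[foll,b=8,-]
e7 deliver 0→3: ·
e8 propose(3,'s'): ·
e9 deliver 3→1: 1[foll,b=8,s]
e10 deliver 1→3: ·
e11 timeout(3): 3[cand,b=13,-]
e12 deliver 3→1: 1[foll,b=13,s]
e13 deliver 1→3: ·
e14 deliver 3→2: 2[foll,b=8,s]
e15 deliver 2→3: ·
e16 deliver 4→1: ·
e17 deliver 2→0: ·
e18 deliver 4→2: ·
e19 crash(0): 0[✗foll,b=8,-]
e20 crash(4): 4[✗foll,b=0,-]
e21 propose(3,'r'): ·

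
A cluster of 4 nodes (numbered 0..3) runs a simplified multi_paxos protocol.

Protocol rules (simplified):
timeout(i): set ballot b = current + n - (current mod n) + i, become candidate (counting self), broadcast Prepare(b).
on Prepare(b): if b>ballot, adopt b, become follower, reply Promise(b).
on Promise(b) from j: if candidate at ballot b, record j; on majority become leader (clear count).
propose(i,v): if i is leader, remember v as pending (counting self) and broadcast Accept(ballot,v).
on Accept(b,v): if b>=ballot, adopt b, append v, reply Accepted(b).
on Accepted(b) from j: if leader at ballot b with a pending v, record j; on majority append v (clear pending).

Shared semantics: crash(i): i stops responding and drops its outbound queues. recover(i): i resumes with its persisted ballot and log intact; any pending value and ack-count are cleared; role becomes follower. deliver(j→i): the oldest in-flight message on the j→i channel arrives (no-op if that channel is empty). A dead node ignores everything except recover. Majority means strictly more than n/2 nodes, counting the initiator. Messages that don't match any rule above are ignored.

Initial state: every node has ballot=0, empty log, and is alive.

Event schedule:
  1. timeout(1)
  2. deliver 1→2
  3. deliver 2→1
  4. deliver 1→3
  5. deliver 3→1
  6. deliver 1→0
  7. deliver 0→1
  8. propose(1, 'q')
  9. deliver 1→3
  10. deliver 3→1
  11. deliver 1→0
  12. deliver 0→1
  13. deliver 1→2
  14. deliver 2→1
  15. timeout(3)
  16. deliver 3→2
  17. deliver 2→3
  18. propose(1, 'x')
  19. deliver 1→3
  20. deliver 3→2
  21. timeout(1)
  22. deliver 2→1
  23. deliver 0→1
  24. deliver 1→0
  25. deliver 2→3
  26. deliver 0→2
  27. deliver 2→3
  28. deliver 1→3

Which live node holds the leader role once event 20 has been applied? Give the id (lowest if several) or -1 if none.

1

step 1 timeout(1): 1={cand,b=5,log=-}
step 2 deliver 1→2: 2={foll,b=5,log=-}
step 3 deliver 2→1: —
step 4 deliver 1→3: 3={foll,b=5,log=-}
step 5 deliver 3→1: 1={lead,b=5,log=-}
step 6 deliver 1→0: 0={foll,b=5,log=-}
step 7 deliver 0→1: —
step 8 propose(1,'q'): —
step 9 deliver 1→3: 3={foll,b=5,log=q}
step 10 deliver 3→1: —
step 11 deliver 1→0: 0={foll,b=5,log=q}
step 12 deliver 0→1: 1={lead,b=5,log=q}
step 13 deliver 1→2: 2={foll,b=5,log=q}
step 14 deliver 2→1: —
step 15 timeout(3): 3={cand,b=11,log=q}
step 16 deliver 3→2: 2={foll,b=11,log=q}
step 17 deliver 2→3: —
step 18 propose(1,'x'): —
step 19 deliver 1→3: —
step 20 deliver 3→2: —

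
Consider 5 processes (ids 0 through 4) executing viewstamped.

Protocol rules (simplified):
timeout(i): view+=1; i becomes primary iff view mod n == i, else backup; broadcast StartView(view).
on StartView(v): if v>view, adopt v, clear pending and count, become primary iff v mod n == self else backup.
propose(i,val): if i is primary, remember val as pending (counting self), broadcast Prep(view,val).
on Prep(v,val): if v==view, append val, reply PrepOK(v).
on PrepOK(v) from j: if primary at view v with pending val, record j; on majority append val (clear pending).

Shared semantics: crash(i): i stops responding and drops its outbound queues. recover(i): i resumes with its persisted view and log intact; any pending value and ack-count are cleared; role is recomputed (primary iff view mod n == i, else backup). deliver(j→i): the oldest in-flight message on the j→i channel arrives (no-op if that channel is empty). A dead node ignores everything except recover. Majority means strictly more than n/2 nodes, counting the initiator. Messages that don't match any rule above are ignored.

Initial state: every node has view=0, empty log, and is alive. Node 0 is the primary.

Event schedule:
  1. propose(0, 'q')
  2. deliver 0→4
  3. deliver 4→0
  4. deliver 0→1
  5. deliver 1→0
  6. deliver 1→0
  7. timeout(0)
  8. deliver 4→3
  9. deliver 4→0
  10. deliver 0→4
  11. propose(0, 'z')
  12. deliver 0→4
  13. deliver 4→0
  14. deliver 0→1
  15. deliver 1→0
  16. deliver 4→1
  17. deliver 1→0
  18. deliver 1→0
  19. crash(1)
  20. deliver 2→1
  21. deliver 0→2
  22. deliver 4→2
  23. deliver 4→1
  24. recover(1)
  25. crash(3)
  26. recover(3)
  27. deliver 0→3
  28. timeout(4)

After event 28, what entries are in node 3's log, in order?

[1] propose(0,'q') → ∅
[2] deliver 0→4 → N4(back v0 [q])
[3] deliver 4→0 → ∅
[4] deliver 0→1 → N1(back v0 [q])
[5] deliver 1→0 → N0(prim v0 [q])
[6] deliver 1→0 → ∅
[7] timeout(0) → N0(back v1 [q])
[8] deliver 4→3 → ∅
[9] deliver 4→0 → ∅
[10] deliver 0→4 → N4(back v1 [q])
[11] propose(0,'z') → ∅
[12] deliver 0→4 → ∅
[13] deliver 4→0 → ∅
[14] deliver 0→1 → N1(prim v1 [q])
[15] deliver 1→0 → ∅
[16] deliver 4→1 → ∅
[17] deliver 1→0 → ∅
[18] deliver 1→0 → ∅
[19] crash(1) → N1(✗prim v1 [q])
[20] deliver 2→1 → ∅
[21] deliver 0→2 → N2(back v0 [q])
[22] deliver 4→2 → ∅
[23] deliver 4→1 → ∅
[24] recover(1) → N1(prim v1 [q])
[25] crash(3) → N3(✗back v0 [-])
[26] recover(3) → N3(back v0 [-])
[27] deliver 0→3 → N3(back v0 [q])
[28] timeout(4) → N4(back v2 [q])

q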